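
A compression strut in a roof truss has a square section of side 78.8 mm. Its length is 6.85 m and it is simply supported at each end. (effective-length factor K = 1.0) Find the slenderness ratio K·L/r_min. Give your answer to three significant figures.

I = a⁴/12 = 78.8⁴/12 = 3.213×10^6 mm⁴
A = 6.209×10^3 mm²;  r_min = √(I/A) = √(3.213×10^6/6.209×10^3) = 22.75 mm
L_e = K·L = 1 × 6.85 m = 6.850 m = 6850.0 mm
λ = L_e / r_min = 6850.0 / 22.75 = 301

λ ≈ 301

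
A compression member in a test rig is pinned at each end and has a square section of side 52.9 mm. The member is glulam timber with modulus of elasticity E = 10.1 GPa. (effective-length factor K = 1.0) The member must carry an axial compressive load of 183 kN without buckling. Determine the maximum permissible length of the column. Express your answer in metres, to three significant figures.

L_max ≈ 0.596 m

I = a⁴/12 = 52.9⁴/12 = 6.526×10^5 mm⁴
I = 6.526×10^-7 m⁴
At the buckling limit P_cr = P = 1.830×10^5 N
From P_cr = π²EI/(K·L)²:  L = (1/K)·√(π²EI/P_cr) = (1/1)·√(π²×1.01×10^10×6.526×10^-7/1.830×10^5)
L = 0.596 m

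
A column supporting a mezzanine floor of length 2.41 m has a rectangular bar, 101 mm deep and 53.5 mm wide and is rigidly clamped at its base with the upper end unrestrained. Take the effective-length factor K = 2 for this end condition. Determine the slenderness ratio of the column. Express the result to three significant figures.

For a rectangle r_min = b/√12 = 53.5/√12 = 15.44 mm
L_e = K·L = 2 × 2.41 m = 4.820 m = 4820.0 mm
λ = L_e / r_min = 4820.0 / 15.44 = 312

λ ≈ 312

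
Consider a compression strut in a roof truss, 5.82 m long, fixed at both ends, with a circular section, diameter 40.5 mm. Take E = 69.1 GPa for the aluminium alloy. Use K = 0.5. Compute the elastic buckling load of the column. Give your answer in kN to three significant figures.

I = πd⁴/64 = π×40.5⁴/64 = 1.321×10^5 mm⁴
I = 1.321×10^5 mm⁴ = 1.321×10^-7 m⁴
Effective length L_e = K·L = 0.5 × 5.82 = 2.910 m
P_cr = π²EI / L_e² = π² × 69.1×10⁹ × 1.321×10^-7 / 2.910² = 1.064×10^4 N

P_cr ≈ 10.6 kN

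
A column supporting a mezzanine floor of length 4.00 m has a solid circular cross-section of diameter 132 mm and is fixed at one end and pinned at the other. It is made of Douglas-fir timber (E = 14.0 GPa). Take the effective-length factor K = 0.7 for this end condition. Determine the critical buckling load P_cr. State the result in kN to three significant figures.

I = πd⁴/64 = π×132⁴/64 = 1.490×10^7 mm⁴
I = 1.490×10^7 mm⁴ = 1.490×10^-5 m⁴
Effective length L_e = K·L = 0.7 × 4.00 = 2.800 m
P_cr = π²EI / L_e² = π² × 14.0×10⁹ × 1.490×10^-5 / 2.800² = 2.626×10^5 N

P_cr ≈ 263 kN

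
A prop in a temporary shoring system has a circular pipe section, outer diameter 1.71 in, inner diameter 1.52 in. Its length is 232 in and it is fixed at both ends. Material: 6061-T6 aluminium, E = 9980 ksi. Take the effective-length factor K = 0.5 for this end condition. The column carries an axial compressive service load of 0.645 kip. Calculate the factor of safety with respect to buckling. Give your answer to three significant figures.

n ≈ 1.79

d_o = 1.71 in, d_i = 1.52 in
I = π(d_o⁴ − d_i⁴)/64 = π(1.71⁴ − 1.520⁴)/64 = 0.1577 in⁴
Effective length L_e = K·L = 0.5 × 232 = 116.0 in
P_cr = π²EI / L_e² = π² × 9980×10³ × 0.1577 / 116.0² = 1.154×10^3 lb
Factor of safety n = P_cr / P = 1.1543 / 0.645 = 1.79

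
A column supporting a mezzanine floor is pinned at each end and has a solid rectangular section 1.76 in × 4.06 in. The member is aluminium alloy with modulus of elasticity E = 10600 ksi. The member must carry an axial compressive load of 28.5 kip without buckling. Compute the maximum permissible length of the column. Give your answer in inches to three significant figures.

Buckling occurs about the weak axis: I_min = h·b³/12 with b = 1.76 in (the shorter side).
I_min = 4.06×1.76³/12 = 1.845 in⁴
At the buckling limit P_cr = P = 2.850×10^4 lb
From P_cr = π²EI/(K·L)²:  L = (1/K)·√(π²EI/P_cr) = (1/1)·√(π²×1.06×10^7×1.845/2.850×10^4)
L = 82.3 in

L_max ≈ 82.3 in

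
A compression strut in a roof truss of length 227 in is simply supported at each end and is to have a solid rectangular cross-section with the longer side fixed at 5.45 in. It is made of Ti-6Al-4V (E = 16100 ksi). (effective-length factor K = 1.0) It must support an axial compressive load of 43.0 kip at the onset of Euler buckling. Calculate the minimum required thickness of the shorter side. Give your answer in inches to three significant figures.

b ≈ 3.13 in

L_e = K·L = 1 × 227 = 227.0 in
Required I = P_cr·L_e²/(π²E) = 4.300×10^4 × 227.0² / (π² × 1.61×10^7) = 13.94 in⁴
Rectangle, weak axis: I_min = h·b³/12 with h = 5.45 in fixed  ⇒  b = (12I/h)^(1/3) = 3.13 in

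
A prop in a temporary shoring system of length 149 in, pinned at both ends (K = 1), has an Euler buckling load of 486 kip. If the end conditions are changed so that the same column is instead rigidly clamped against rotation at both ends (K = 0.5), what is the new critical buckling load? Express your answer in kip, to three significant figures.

P_cr ≈ 1940 kip

P_cr ∝ 1/K², so P_cr,new = P_cr,old × (K_old/K_new)² = 486 × (1/0.5)²
= 486 × 4.000 = 1940 kip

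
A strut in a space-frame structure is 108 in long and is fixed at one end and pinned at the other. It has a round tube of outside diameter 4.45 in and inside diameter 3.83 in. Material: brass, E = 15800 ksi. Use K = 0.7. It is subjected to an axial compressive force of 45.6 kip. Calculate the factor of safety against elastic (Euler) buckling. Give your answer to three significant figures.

d_o = 4.45 in, d_i = 3.83 in
I = π(d_o⁴ − d_i⁴)/64 = π(4.45⁴ − 3.830⁴)/64 = 8.687 in⁴
Effective length L_e = K·L = 0.7 × 108 = 75.60 in
P_cr = π²EI / L_e² = π² × 15800×10³ × 8.687 / 75.60² = 2.370×10^5 lb
Factor of safety n = P_cr / P = 237.01 / 45.6 = 5.20

n ≈ 5.20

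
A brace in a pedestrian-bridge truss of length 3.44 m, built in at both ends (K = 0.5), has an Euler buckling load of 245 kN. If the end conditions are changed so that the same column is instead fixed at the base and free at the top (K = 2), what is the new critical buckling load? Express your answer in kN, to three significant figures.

P_cr ≈ 15.3 kN

P_cr ∝ 1/K², so P_cr,new = P_cr,old × (K_old/K_new)² = 245 × (0.5/2)²
= 245 × 0.06250 = 15.3 kN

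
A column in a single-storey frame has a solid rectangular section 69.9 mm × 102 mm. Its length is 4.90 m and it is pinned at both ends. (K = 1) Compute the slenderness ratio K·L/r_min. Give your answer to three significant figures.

For a rectangle r_min = b/√12 = 69.9/√12 = 20.18 mm
L_e = K·L = 1 × 4.90 m = 4.900 m = 4900.0 mm
λ = L_e / r_min = 4900.0 / 20.18 = 243

λ ≈ 243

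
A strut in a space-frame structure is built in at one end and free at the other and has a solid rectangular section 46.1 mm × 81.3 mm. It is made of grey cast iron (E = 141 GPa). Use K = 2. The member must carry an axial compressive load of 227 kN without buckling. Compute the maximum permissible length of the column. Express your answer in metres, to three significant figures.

Buckling occurs about the weak axis: I_min = h·b³/12 with b = 46.1 mm (the shorter side).
I_min = 81.3×46.1³/12 = 6.638×10^5 mm⁴
I = 6.638×10^-7 m⁴
At the buckling limit P_cr = P = 2.270×10^5 N
From P_cr = π²EI/(K·L)²:  L = (1/K)·√(π²EI/P_cr) = (1/2)·√(π²×1.41×10^11×6.638×10^-7/2.270×10^5)
L = 1.01 m

L_max ≈ 1.01 m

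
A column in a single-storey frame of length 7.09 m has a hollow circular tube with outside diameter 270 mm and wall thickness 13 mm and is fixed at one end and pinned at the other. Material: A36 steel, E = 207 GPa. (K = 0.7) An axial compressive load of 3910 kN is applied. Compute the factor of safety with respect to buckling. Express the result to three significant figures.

Inner diameter d_i = 270 − 2×13 = 244.0 mm
I = π(d_o⁴ − d_i⁴)/64 = π(270⁴ − 244.0⁴)/64 = 8.688×10^7 mm⁴
I = 8.688×10^7 mm⁴ = 8.688×10^-5 m⁴
Effective length L_e = K·L = 0.7 × 7.09 = 4.963 m
P_cr = π²EI / L_e² = π² × 207×10⁹ × 8.688×10^-5 / 4.963² = 7.206×10^6 N
Factor of safety n = P_cr / P = 7206.0 / 3910 = 1.84

n ≈ 1.84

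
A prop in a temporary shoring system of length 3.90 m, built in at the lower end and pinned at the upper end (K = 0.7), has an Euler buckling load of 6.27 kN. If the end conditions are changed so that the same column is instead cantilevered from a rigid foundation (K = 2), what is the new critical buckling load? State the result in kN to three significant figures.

P_cr ∝ 1/K², so P_cr,new = P_cr,old × (K_old/K_new)² = 6.27 × (0.7/2)²
= 6.27 × 0.1225 = 0.768 kN

P_cr ≈ 0.768 kN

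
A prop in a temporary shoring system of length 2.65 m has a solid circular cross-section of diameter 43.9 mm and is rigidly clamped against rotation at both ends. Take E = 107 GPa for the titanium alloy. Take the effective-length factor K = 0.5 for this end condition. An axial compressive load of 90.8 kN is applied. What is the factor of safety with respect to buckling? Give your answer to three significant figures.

n ≈ 1.21

I = πd⁴/64 = π×43.9⁴/64 = 1.823×10^5 mm⁴
I = 1.823×10^5 mm⁴ = 1.823×10^-7 m⁴
Effective length L_e = K·L = 0.5 × 2.65 = 1.325 m
P_cr = π²EI / L_e² = π² × 107×10⁹ × 1.823×10^-7 / 1.325² = 1.097×10^5 N
Factor of safety n = P_cr / P = 109.67 / 90.8 = 1.21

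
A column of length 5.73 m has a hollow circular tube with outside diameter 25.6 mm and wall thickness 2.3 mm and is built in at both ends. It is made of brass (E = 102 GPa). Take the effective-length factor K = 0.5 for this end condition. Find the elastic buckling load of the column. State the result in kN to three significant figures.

P_cr ≈ 1.41 kN

Inner diameter d_i = 25.6 − 2×2.3 = 21.00 mm
I = π(d_o⁴ − d_i⁴)/64 = π(25.6⁴ − 21.00⁴)/64 = 1.154×10^4 mm⁴
I = 1.154×10^4 mm⁴ = 1.154×10^-8 m⁴
Effective length L_e = K·L = 0.5 × 5.73 = 2.865 m
P_cr = π²EI / L_e² = π² × 102×10⁹ × 1.154×10^-8 / 2.865² = 1.415×10^3 N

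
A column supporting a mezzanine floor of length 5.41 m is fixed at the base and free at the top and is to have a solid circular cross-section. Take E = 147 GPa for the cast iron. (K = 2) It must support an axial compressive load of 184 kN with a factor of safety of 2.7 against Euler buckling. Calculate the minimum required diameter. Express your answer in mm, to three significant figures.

Required P_cr = n·P = 2.7 × 184 = 496.8 kN
L_e = K·L = 2 × 5.41 = 10.82 m
Required I = P_cr·L_e²/(π²E) = 4.968×10^5 × 10.82² / (π² × 1.47×10^11) = 4.009×10^-5 m⁴
I_req = 4.009×10^7 mm⁴
Solid circle: I = πd⁴/64  ⇒  d = (64I/π)^(1/4) = (64×4.009×10^7/π)^(1/4) = 169 mm

d ≈ 169 mm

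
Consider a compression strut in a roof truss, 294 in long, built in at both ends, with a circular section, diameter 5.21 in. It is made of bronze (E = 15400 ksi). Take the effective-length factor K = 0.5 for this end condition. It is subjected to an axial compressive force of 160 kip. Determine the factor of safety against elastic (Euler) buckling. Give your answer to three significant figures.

I = πd⁴/64 = π×5.21⁴/64 = 36.17 in⁴
Effective length L_e = K·L = 0.5 × 294 = 147.0 in
P_cr = π²EI / L_e² = π² × 15400×10³ × 36.17 / 147.0² = 2.544×10^5 lb
Factor of safety n = P_cr / P = 254.39 / 160 = 1.59

n ≈ 1.59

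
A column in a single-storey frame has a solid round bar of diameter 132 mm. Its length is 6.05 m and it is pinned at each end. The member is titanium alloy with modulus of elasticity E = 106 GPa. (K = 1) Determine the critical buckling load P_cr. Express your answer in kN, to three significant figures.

I = πd⁴/64 = π×132⁴/64 = 1.490×10^7 mm⁴
I = 1.490×10^7 mm⁴ = 1.490×10^-5 m⁴
Effective length L_e = K·L = 1 × 6.05 = 6.050 m
P_cr = π²EI / L_e² = π² × 106×10⁹ × 1.490×10^-5 / 6.050² = 4.260×10^5 N

P_cr ≈ 426 kN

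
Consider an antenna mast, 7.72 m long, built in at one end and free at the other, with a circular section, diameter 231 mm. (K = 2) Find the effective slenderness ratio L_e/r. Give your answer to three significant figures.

λ ≈ 267

For a solid circle r = d/4 = 231/4 = 57.75 mm
L_e = K·L = 2 × 7.72 m = 15.44 m = 15440 mm
λ = L_e / r_min = 15440 / 57.75 = 267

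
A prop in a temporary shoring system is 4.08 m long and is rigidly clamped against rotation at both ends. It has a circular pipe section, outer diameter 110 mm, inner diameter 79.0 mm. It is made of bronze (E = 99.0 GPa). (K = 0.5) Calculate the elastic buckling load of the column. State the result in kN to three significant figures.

d_o = 110 mm, d_i = 79.0 mm
I = π(d_o⁴ − d_i⁴)/64 = π(110⁴ − 79.00⁴)/64 = 5.275×10^6 mm⁴
I = 5.275×10^6 mm⁴ = 5.275×10^-6 m⁴
Effective length L_e = K·L = 0.5 × 4.08 = 2.040 m
P_cr = π²EI / L_e² = π² × 99.0×10⁹ × 5.275×10^-6 / 2.040² = 1.238×10^6 N

P_cr ≈ 1240 kN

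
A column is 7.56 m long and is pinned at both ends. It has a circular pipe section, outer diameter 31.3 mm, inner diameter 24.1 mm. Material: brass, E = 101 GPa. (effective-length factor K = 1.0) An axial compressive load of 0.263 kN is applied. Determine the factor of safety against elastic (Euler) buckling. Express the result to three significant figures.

n ≈ 2.03

d_o = 31.3 mm, d_i = 24.1 mm
I = π(d_o⁴ − d_i⁴)/64 = π(31.3⁴ − 24.10⁴)/64 = 3.055×10^4 mm⁴
I = 3.055×10^4 mm⁴ = 3.055×10^-8 m⁴
Effective length L_e = K·L = 1 × 7.56 = 7.560 m
P_cr = π²EI / L_e² = π² × 101×10⁹ × 3.055×10^-8 / 7.560² = 532.9 N
Factor of safety n = P_cr / P = 0.53291 / 0.263 = 2.03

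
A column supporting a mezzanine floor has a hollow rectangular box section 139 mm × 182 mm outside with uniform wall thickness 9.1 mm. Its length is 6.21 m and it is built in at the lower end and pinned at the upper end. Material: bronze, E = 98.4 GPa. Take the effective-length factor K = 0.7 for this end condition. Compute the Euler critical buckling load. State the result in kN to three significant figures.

Inner dimensions: h_i = 182 − 2×9.1 = 163.8 mm, b_i = 139 − 2×9.1 = 120.8 mm
Weak-axis I_min = (h_o·b_o³ − h_i·b_i³)/12 with b_o = 139, b_i = 120.8 mm (shorter outer/inner sides).
I_min = (182×139³ − 163.8×120.8³)/12 = 1.667×10^7 mm⁴
I = 1.667×10^7 mm⁴ = 1.667×10^-5 m⁴
Effective length L_e = K·L = 0.7 × 6.21 = 4.347 m
P_cr = π²EI / L_e² = π² × 98.4×10⁹ × 1.667×10^-5 / 4.347² = 8.567×10^5 N

P_cr ≈ 857 kN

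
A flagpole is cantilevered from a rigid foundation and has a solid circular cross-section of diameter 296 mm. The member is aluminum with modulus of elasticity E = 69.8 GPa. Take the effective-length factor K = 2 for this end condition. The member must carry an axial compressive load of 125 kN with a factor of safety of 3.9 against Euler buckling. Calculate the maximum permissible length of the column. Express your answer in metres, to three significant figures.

I = πd⁴/64 = π×296⁴/64 = 3.768×10^8 mm⁴
I = 3.768×10^-4 m⁴
Required critical load P_cr = n·P = 3.9 × 125 = 487.5 kN = 4.875×10^5 N
From P_cr = π²EI/(K·L)²:  L = (1/K)·√(π²EI/P_cr) = (1/2)·√(π²×6.98×10^10×3.768×10^-4/4.875×10^5)
L = 11.5 m

L_max ≈ 11.5 m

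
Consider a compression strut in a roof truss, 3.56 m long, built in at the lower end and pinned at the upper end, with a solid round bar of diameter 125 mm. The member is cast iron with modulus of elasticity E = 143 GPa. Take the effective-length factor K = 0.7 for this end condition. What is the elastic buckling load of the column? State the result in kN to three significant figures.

I = πd⁴/64 = π×125⁴/64 = 1.198×10^7 mm⁴
I = 1.198×10^7 mm⁴ = 1.198×10^-5 m⁴
Effective length L_e = K·L = 0.7 × 3.56 = 2.492 m
P_cr = π²EI / L_e² = π² × 143×10⁹ × 1.198×10^-5 / 2.492² = 2.724×10^6 N

P_cr ≈ 2720 kN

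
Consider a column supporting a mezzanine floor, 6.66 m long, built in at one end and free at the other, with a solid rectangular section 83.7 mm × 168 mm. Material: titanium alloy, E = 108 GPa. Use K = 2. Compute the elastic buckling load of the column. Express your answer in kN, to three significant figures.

P_cr ≈ 49.3 kN

Buckling occurs about the weak axis: I_min = h·b³/12 with b = 83.7 mm (the shorter side).
I_min = 168×83.7³/12 = 8.209×10^6 mm⁴
I = 8.209×10^6 mm⁴ = 8.209×10^-6 m⁴
Effective length L_e = K·L = 2 × 6.66 = 13.32 m
P_cr = π²EI / L_e² = π² × 108×10⁹ × 8.209×10^-6 / 13.32² = 4.932×10^4 N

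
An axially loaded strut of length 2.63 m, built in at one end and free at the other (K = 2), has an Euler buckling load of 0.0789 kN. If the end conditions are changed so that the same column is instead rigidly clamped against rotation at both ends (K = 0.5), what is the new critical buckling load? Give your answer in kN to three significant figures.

P_cr ≈ 1.26 kN

P_cr ∝ 1/K², so P_cr,new = P_cr,old × (K_old/K_new)² = 0.0789 × (2/0.5)²
= 0.0789 × 16.00 = 1.26 kN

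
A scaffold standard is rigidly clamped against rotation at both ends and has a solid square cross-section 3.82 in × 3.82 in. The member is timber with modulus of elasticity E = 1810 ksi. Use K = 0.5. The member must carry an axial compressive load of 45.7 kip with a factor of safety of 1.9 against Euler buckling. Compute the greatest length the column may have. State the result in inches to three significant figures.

L_max ≈ 121 in

I = a⁴/12 = 3.82⁴/12 = 17.74 in⁴
Required critical load P_cr = n·P = 1.9 × 45.7 = 86.83 kip = 8.683×10^4 lb
From P_cr = π²EI/(K·L)²:  L = (1/K)·√(π²EI/P_cr) = (1/0.5)·√(π²×1.81×10^6×17.74/8.683×10^4)
L = 121 in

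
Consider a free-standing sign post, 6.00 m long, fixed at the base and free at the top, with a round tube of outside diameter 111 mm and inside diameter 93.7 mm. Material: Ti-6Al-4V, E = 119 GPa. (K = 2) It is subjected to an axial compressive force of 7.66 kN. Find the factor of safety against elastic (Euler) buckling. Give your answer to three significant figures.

n ≈ 3.91

d_o = 111 mm, d_i = 93.7 mm
I = π(d_o⁴ − d_i⁴)/64 = π(111⁴ − 93.70⁴)/64 = 3.668×10^6 mm⁴
I = 3.668×10^6 mm⁴ = 3.668×10^-6 m⁴
Effective length L_e = K·L = 2 × 6.00 = 12.00 m
P_cr = π²EI / L_e² = π² × 119×10⁹ × 3.668×10^-6 / 12.00² = 2.992×10^4 N
Factor of safety n = P_cr / P = 29.917 / 7.66 = 3.91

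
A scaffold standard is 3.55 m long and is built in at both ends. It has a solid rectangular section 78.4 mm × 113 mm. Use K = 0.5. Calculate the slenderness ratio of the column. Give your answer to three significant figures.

λ ≈ 78.4

For a rectangle r_min = b/√12 = 78.4/√12 = 22.63 mm
L_e = K·L = 0.5 × 3.55 m = 1.775 m = 1775.0 mm
λ = L_e / r_min = 1775.0 / 22.63 = 78.4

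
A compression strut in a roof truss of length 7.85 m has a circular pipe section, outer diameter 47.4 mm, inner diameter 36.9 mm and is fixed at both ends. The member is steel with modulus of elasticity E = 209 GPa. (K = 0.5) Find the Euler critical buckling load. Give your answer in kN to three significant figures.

d_o = 47.4 mm, d_i = 36.9 mm
I = π(d_o⁴ − d_i⁴)/64 = π(47.4⁴ − 36.90⁴)/64 = 1.568×10^5 mm⁴
I = 1.568×10^5 mm⁴ = 1.568×10^-7 m⁴
Effective length L_e = K·L = 0.5 × 7.85 = 3.925 m
P_cr = π²EI / L_e² = π² × 209×10⁹ × 1.568×10^-7 / 3.925² = 2.099×10^4 N

P_cr ≈ 21.0 kN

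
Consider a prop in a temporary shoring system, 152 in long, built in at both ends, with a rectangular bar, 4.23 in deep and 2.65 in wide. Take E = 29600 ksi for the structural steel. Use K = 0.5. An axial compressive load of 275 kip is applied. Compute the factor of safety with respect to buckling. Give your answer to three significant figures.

n ≈ 1.21

Buckling occurs about the weak axis: I_min = h·b³/12 with b = 2.65 in (the shorter side).
I_min = 4.23×2.65³/12 = 6.560 in⁴
Effective length L_e = K·L = 0.5 × 152 = 76.00 in
P_cr = π²EI / L_e² = π² × 29600×10³ × 6.560 / 76.00² = 3.318×10^5 lb
Factor of safety n = P_cr / P = 331.79 / 275 = 1.21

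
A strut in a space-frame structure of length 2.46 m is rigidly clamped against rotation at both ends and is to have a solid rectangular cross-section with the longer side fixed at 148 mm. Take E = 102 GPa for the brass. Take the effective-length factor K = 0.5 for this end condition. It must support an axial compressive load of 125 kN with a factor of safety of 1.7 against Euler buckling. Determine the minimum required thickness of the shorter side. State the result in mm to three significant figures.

b ≈ 29.6 mm

Required P_cr = n·P = 1.7 × 125 = 212.5 kN
L_e = K·L = 0.5 × 2.46 = 1.230 m
Required I = P_cr·L_e²/(π²E) = 2.125×10^5 × 1.230² / (π² × 1.02×10^11) = 3.194×10^-7 m⁴
I_req = 3.194×10^5 mm⁴
Rectangle, weak axis: I_min = h·b³/12 with h = 148 mm fixed  ⇒  b = (12I/h)^(1/3) = 29.6 mm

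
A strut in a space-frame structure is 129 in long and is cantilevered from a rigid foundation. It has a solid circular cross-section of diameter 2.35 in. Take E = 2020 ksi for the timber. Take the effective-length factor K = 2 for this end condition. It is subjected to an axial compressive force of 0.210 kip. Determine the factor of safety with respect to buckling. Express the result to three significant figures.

I = πd⁴/64 = π×2.35⁴/64 = 1.497 in⁴
Effective length L_e = K·L = 2 × 129 = 258.0 in
P_cr = π²EI / L_e² = π² × 2020×10³ × 1.497 / 258.0² = 448.4 lb
Factor of safety n = P_cr / P = 0.44839 / 0.210 = 2.14

n ≈ 2.14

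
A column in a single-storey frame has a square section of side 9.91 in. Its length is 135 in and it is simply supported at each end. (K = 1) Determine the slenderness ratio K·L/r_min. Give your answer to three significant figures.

For a square r = a/√12 = 9.91/√12 = 2.861 in
L_e = K·L = 1 × 135 = 135.0 in
λ = L_e / r_min = 135.00 / 2.861 = 47.2

λ ≈ 47.2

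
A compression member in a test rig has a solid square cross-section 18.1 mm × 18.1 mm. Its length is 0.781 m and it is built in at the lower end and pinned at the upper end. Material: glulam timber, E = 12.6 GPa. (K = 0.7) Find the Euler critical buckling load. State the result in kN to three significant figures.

I = a⁴/12 = 18.1⁴/12 = 8.944×10^3 mm⁴
I = 8.944×10^3 mm⁴ = 8.944×10^-9 m⁴
Effective length L_e = K·L = 0.7 × 0.781 = 0.5467 m
P_cr = π²EI / L_e² = π² × 12.6×10⁹ × 8.944×10^-9 / 0.5467² = 3.721×10^3 N

P_cr ≈ 3.72 kN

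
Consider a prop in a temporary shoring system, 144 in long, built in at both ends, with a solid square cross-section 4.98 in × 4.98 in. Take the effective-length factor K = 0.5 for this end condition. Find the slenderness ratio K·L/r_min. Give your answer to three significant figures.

λ ≈ 50.1

I = a⁴/12 = 4.98⁴/12 = 51.25 in⁴
A = 24.80 in²;  r_min = √(I/A) = √(51.25/24.80) = 1.438 in
L_e = K·L = 0.5 × 144 = 72.00 in
λ = L_e / r_min = 72.000 / 1.438 = 50.1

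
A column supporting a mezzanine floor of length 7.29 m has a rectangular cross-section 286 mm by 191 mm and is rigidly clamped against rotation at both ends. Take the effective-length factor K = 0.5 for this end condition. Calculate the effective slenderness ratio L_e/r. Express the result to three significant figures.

For a rectangle r_min = b/√12 = 191/√12 = 55.14 mm
L_e = K·L = 0.5 × 7.29 m = 3.645 m = 3645.0 mm
λ = L_e / r_min = 3645.0 / 55.14 = 66.1

λ ≈ 66.1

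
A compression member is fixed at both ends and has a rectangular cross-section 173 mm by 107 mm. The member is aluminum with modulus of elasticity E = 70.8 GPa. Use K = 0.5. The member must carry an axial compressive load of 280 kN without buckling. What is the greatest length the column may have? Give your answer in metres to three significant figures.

L_max ≈ 13.3 m

Buckling occurs about the weak axis: I_min = h·b³/12 with b = 107 mm (the shorter side).
I_min = 173×107³/12 = 1.766×10^7 mm⁴
I = 1.766×10^-5 m⁴
At the buckling limit P_cr = P = 2.800×10^5 N
From P_cr = π²EI/(K·L)²:  L = (1/K)·√(π²EI/P_cr) = (1/0.5)·√(π²×7.08×10^10×1.766×10^-5/2.800×10^5)
L = 13.3 m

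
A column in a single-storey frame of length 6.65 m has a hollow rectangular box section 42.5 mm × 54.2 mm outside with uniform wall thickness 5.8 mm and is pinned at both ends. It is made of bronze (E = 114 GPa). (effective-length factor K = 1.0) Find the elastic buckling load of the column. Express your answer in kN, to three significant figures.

Inner dimensions: h_i = 54.2 − 2×5.8 = 42.60 mm, b_i = 42.5 − 2×5.8 = 30.90 mm
Weak-axis I_min = (h_o·b_o³ − h_i·b_i³)/12 with b_o = 42.5, b_i = 30.90 mm (shorter outer/inner sides).
I_min = (54.2×42.5³ − 42.60×30.90³)/12 = 2.420×10^5 mm⁴
I = 2.420×10^5 mm⁴ = 2.420×10^-7 m⁴
Effective length L_e = K·L = 1 × 6.65 = 6.650 m
P_cr = π²EI / L_e² = π² × 114×10⁹ × 2.420×10^-7 / 6.650² = 6.157×10^3 N

P_cr ≈ 6.16 kN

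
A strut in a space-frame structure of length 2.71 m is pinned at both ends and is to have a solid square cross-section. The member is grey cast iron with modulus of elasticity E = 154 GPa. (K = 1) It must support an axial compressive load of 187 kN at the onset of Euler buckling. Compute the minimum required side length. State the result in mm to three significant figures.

L_e = K·L = 1 × 2.71 = 2.710 m
Required I = P_cr·L_e²/(π²E) = 1.870×10^5 × 2.710² / (π² × 1.54×10^11) = 9.036×10^-7 m⁴
I_req = 9.036×10^5 mm⁴
Solid square: I = a⁴/12  ⇒  a = (12I)^(1/4) = (12×9.036×10^5)^(1/4) = 57.4 mm

a ≈ 57.4 mm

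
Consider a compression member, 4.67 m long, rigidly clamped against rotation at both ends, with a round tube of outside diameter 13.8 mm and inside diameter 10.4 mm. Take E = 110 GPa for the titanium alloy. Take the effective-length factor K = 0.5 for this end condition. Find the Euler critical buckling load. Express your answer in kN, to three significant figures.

d_o = 13.8 mm, d_i = 10.4 mm
I = π(d_o⁴ − d_i⁴)/64 = π(13.8⁴ − 10.40⁴)/64 = 1.206×10^3 mm⁴
I = 1.206×10^3 mm⁴ = 1.206×10^-9 m⁴
Effective length L_e = K·L = 0.5 × 4.67 = 2.335 m
P_cr = π²EI / L_e² = π² × 110×10⁹ × 1.206×10^-9 / 2.335² = 240.1 N

P_cr ≈ 0.240 kN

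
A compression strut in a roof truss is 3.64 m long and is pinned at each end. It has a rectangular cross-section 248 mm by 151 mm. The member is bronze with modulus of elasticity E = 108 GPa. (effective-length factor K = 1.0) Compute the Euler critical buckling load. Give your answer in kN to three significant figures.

Buckling occurs about the weak axis: I_min = h·b³/12 with b = 151 mm (the shorter side).
I_min = 248×151³/12 = 7.115×10^7 mm⁴
I = 7.115×10^7 mm⁴ = 7.115×10^-5 m⁴
Effective length L_e = K·L = 1 × 3.64 = 3.640 m
P_cr = π²EI / L_e² = π² × 108×10⁹ × 7.115×10^-5 / 3.640² = 5.724×10^6 N

P_cr ≈ 5720 kN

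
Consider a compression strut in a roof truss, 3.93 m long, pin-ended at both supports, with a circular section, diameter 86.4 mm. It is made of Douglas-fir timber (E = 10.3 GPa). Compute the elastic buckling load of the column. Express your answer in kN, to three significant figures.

I = πd⁴/64 = π×86.4⁴/64 = 2.735×10^6 mm⁴
I = 2.735×10^6 mm⁴ = 2.735×10^-6 m⁴
Effective length L_e = K·L = 1 × 3.93 = 3.930 m
P_cr = π²EI / L_e² = π² × 10.3×10⁹ × 2.735×10^-6 / 3.930² = 1.800×10^4 N

P_cr ≈ 18.0 kN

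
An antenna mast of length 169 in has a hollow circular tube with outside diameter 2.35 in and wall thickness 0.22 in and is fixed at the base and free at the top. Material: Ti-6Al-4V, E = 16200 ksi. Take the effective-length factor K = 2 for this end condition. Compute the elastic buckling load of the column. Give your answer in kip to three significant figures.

P_cr ≈ 1.18 kip

Inner diameter d_i = 2.35 − 2×0.22 = 1.910 in
I = π(d_o⁴ − d_i⁴)/64 = π(2.35⁴ − 1.910⁴)/64 = 0.8438 in⁴
Effective length L_e = K·L = 2 × 169 = 338.0 in
P_cr = π²EI / L_e² = π² × 16200×10³ × 0.8438 / 338.0² = 1.181×10^3 lb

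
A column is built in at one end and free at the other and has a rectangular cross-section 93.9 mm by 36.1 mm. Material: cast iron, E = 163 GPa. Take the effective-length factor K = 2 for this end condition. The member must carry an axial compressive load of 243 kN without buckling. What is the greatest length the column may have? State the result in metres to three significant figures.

L_max ≈ 0.781 m

Buckling occurs about the weak axis: I_min = h·b³/12 with b = 36.1 mm (the shorter side).
I_min = 93.9×36.1³/12 = 3.681×10^5 mm⁴
I = 3.681×10^-7 m⁴
At the buckling limit P_cr = P = 2.430×10^5 N
From P_cr = π²EI/(K·L)²:  L = (1/K)·√(π²EI/P_cr) = (1/2)·√(π²×1.63×10^11×3.681×10^-7/2.430×10^5)
L = 0.781 m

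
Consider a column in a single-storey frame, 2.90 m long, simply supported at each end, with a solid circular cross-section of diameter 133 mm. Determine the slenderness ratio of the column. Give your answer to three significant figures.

λ ≈ 87.2

I = πd⁴/64 = π×133⁴/64 = 1.536×10^7 mm⁴
A = 1.389×10^4 mm²;  r_min = √(I/A) = √(1.536×10^7/1.389×10^4) = 33.25 mm
L_e = K·L = 1 × 2.90 m = 2.900 m = 2900.0 mm
λ = L_e / r_min = 2900.0 / 33.25 = 87.2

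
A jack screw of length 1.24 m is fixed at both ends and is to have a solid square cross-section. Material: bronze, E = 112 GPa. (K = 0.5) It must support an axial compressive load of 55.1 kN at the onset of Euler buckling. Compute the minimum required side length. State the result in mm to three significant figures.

L_e = K·L = 0.5 × 1.24 = 0.6200 m
Required I = P_cr·L_e²/(π²E) = 5.510×10^4 × 0.6200² / (π² × 1.12×10^11) = 1.916×10^-8 m⁴
I_req = 1.916×10^4 mm⁴
Solid square: I = a⁴/12  ⇒  a = (12I)^(1/4) = (12×1.916×10^4)^(1/4) = 21.9 mm

a ≈ 21.9 mm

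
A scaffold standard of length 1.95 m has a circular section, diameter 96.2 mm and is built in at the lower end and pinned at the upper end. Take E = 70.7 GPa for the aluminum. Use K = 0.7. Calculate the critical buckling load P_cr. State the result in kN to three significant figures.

I = πd⁴/64 = π×96.2⁴/64 = 4.204×10^6 mm⁴
I = 4.204×10^6 mm⁴ = 4.204×10^-6 m⁴
Effective length L_e = K·L = 0.7 × 1.95 = 1.365 m
P_cr = π²EI / L_e² = π² × 70.7×10⁹ × 4.204×10^-6 / 1.365² = 1.574×10^6 N

P_cr ≈ 1570 kN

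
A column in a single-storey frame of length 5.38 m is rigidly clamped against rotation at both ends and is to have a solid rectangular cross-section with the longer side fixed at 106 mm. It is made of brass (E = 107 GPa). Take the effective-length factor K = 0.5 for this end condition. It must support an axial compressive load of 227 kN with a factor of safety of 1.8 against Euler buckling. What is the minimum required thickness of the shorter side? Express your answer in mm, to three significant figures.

Required P_cr = n·P = 1.8 × 227 = 408.6 kN
L_e = K·L = 0.5 × 5.38 = 2.690 m
Required I = P_cr·L_e²/(π²E) = 4.086×10^5 × 2.690² / (π² × 1.07×10^11) = 2.800×10^-6 m⁴
I_req = 2.800×10^6 mm⁴
Rectangle, weak axis: I_min = h·b³/12 with h = 106 mm fixed  ⇒  b = (12I/h)^(1/3) = 68.2 mm

b ≈ 68.2 mm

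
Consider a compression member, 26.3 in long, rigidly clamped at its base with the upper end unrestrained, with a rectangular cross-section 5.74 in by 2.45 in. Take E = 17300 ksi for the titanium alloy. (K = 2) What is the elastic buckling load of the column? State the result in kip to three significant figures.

P_cr ≈ 434 kip

Buckling occurs about the weak axis: I_min = h·b³/12 with b = 2.45 in (the shorter side).
I_min = 5.74×2.45³/12 = 7.034 in⁴
Effective length L_e = K·L = 2 × 26.3 = 52.60 in
P_cr = π²EI / L_e² = π² × 17300×10³ × 7.034 / 52.60² = 4.341×10^5 lb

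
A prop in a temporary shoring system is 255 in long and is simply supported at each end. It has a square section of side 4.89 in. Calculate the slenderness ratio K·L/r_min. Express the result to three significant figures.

λ ≈ 181

I = a⁴/12 = 4.89⁴/12 = 47.65 in⁴
A = 23.91 in²;  r_min = √(I/A) = √(47.65/23.91) = 1.412 in
L_e = K·L = 1 × 255 = 255.0 in
λ = L_e / r_min = 255.00 / 1.412 = 181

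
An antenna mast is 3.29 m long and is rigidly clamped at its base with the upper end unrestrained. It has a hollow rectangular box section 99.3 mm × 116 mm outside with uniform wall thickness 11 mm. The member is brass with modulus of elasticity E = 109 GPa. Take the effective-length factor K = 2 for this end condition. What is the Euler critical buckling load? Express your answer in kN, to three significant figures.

P_cr ≈ 145 kN

Inner dimensions: h_i = 116 − 2×11 = 94.00 mm, b_i = 99.3 − 2×11 = 77.30 mm
Weak-axis I_min = (h_o·b_o³ − h_i·b_i³)/12 with b_o = 99.3, b_i = 77.30 mm (shorter outer/inner sides).
I_min = (116×99.3³ − 94.00×77.30³)/12 = 5.847×10^6 mm⁴
I = 5.847×10^6 mm⁴ = 5.847×10^-6 m⁴
Effective length L_e = K·L = 2 × 3.29 = 6.580 m
P_cr = π²EI / L_e² = π² × 109×10⁹ × 5.847×10^-6 / 6.580² = 1.453×10^5 N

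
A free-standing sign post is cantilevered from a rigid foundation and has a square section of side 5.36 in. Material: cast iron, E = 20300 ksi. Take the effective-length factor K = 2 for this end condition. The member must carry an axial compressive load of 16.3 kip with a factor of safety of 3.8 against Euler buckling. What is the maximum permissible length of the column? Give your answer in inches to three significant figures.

I = a⁴/12 = 5.36⁴/12 = 68.78 in⁴
Required critical load P_cr = n·P = 3.8 × 16.3 = 61.94 kip = 6.194×10^4 lb
From P_cr = π²EI/(K·L)²:  L = (1/K)·√(π²EI/P_cr) = (1/2)·√(π²×2.03×10^7×68.78/6.194×10^4)
L = 236 in

L_max ≈ 236 in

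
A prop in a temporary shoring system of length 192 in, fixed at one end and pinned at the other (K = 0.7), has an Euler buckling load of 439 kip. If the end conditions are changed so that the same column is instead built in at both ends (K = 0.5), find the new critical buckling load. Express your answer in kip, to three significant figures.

P_cr ≈ 860 kip

P_cr ∝ 1/K², so P_cr,new = P_cr,old × (K_old/K_new)² = 439 × (0.7/0.5)²
= 439 × 1.960 = 860 kip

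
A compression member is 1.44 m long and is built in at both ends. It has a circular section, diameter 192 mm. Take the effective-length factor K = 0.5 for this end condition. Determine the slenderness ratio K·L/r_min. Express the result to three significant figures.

For a solid circle r = d/4 = 192/4 = 48.00 mm
L_e = K·L = 0.5 × 1.44 m = 0.7200 m = 720.00 mm
λ = L_e / r_min = 720.00 / 48.00 = 15.0

λ ≈ 15.0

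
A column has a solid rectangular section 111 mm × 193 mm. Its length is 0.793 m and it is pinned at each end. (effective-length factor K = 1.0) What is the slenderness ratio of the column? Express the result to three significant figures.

λ ≈ 24.7

Buckling occurs about the weak axis: I_min = h·b³/12 with b = 111 mm (the shorter side).
I_min = 193×111³/12 = 2.200×10^7 mm⁴
A = 2.142×10^4 mm²;  r_min = √(I/A) = √(2.200×10^7/2.142×10^4) = 32.04 mm
L_e = K·L = 1 × 0.793 m = 0.7930 m = 793.00 mm
λ = L_e / r_min = 793.00 / 32.04 = 24.7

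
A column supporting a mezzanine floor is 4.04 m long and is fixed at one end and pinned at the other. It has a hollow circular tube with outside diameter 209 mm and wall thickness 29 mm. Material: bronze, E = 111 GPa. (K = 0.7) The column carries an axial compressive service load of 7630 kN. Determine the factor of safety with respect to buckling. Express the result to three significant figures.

Inner diameter d_i = 209 − 2×29 = 151.0 mm
I = π(d_o⁴ − d_i⁴)/64 = π(209⁴ − 151.0⁴)/64 = 6.814×10^7 mm⁴
I = 6.814×10^7 mm⁴ = 6.814×10^-5 m⁴
Effective length L_e = K·L = 0.7 × 4.04 = 2.828 m
P_cr = π²EI / L_e² = π² × 111×10⁹ × 6.814×10^-5 / 2.828² = 9.334×10^6 N
Factor of safety n = P_cr / P = 9334.0 / 7630 = 1.22

n ≈ 1.22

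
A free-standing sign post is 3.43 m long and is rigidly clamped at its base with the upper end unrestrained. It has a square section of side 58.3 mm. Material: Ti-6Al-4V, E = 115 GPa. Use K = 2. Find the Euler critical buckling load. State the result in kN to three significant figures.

I = a⁴/12 = 58.3⁴/12 = 9.627×10^5 mm⁴
I = 9.627×10^5 mm⁴ = 9.627×10^-7 m⁴
Effective length L_e = K·L = 2 × 3.43 = 6.860 m
P_cr = π²EI / L_e² = π² × 115×10⁹ × 9.627×10^-7 / 6.860² = 2.322×10^4 N

P_cr ≈ 23.2 kN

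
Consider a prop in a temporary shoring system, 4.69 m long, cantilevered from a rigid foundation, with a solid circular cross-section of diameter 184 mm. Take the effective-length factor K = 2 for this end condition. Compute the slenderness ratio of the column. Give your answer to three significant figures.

λ ≈ 204

I = πd⁴/64 = π×184⁴/64 = 5.627×10^7 mm⁴
A = 2.659×10^4 mm²;  r_min = √(I/A) = √(5.627×10^7/2.659×10^4) = 46.00 mm
L_e = K·L = 2 × 4.69 m = 9.380 m = 9380.0 mm
λ = L_e / r_min = 9380.0 / 46.00 = 204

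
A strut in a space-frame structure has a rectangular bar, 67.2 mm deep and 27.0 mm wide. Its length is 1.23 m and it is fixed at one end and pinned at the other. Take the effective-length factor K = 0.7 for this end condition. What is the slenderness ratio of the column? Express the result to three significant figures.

For a rectangle r_min = b/√12 = 27.0/√12 = 7.794 mm
L_e = K·L = 0.7 × 1.23 m = 0.8610 m = 861.00 mm
λ = L_e / r_min = 861.00 / 7.794 = 110

λ ≈ 110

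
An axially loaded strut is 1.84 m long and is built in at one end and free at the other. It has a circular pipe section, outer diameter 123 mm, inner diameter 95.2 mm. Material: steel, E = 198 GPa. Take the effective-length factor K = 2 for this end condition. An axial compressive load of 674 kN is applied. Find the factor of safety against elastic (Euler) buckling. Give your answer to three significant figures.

d_o = 123 mm, d_i = 95.2 mm
I = π(d_o⁴ − d_i⁴)/64 = π(123⁴ − 95.20⁴)/64 = 7.203×10^6 mm⁴
I = 7.203×10^6 mm⁴ = 7.203×10^-6 m⁴
Effective length L_e = K·L = 2 × 1.84 = 3.680 m
P_cr = π²EI / L_e² = π² × 198×10⁹ × 7.203×10^-6 / 3.680² = 1.039×10^6 N
Factor of safety n = P_cr / P = 1039.5 / 674 = 1.54

n ≈ 1.54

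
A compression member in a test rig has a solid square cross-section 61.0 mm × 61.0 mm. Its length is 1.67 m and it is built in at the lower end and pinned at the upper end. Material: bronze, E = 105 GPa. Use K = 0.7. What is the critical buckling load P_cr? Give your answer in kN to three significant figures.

P_cr ≈ 875 kN

I = a⁴/12 = 61.0⁴/12 = 1.154×10^6 mm⁴
I = 1.154×10^6 mm⁴ = 1.154×10^-6 m⁴
Effective length L_e = K·L = 0.7 × 1.67 = 1.169 m
P_cr = π²EI / L_e² = π² × 105×10⁹ × 1.154×10^-6 / 1.169² = 8.750×10^5 N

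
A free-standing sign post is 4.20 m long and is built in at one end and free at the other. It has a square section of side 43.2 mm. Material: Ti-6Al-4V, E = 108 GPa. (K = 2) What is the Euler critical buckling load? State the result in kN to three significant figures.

P_cr ≈ 4.38 kN

I = a⁴/12 = 43.2⁴/12 = 2.902×10^5 mm⁴
I = 2.902×10^5 mm⁴ = 2.902×10^-7 m⁴
Effective length L_e = K·L = 2 × 4.20 = 8.400 m
P_cr = π²EI / L_e² = π² × 108×10⁹ × 2.902×10^-7 / 8.400² = 4.384×10^3 N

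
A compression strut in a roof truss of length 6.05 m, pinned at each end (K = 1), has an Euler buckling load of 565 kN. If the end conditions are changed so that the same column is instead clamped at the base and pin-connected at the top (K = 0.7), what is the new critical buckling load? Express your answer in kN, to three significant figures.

P_cr ∝ 1/K², so P_cr,new = P_cr,old × (K_old/K_new)² = 565 × (1/0.7)²
= 565 × 2.041 = 1150 kN

P_cr ≈ 1150 kN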